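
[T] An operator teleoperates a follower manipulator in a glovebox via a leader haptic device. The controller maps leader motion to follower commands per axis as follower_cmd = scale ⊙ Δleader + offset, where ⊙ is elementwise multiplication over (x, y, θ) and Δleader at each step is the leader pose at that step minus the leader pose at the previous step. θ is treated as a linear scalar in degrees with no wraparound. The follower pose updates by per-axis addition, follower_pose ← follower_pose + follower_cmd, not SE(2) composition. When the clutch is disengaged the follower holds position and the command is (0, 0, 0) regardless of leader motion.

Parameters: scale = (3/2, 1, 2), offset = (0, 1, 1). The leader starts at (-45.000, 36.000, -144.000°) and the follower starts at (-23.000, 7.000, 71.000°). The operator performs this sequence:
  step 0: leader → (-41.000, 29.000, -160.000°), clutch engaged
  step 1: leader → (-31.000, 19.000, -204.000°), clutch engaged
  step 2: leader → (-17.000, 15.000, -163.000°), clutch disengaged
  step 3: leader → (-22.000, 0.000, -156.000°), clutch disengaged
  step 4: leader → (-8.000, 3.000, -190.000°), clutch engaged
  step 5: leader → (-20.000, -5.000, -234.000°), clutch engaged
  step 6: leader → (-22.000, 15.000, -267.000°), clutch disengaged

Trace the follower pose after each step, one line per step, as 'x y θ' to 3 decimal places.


step 0: Δleader=(4.000, -7.000, -16.000°), engaged; cmd=(6.000, -6.000, -31.000°) → follower=(-17.000, 1.000, 40.000°)
step 1: Δleader=(10.000, -10.000, -44.000°), engaged; cmd=(15.000, -9.000, -87.000°) → follower=(-2.000, -8.000, -47.000°)
step 2: Δleader=(14.000, -4.000, 41.000°), disengaged; cmd=(0,0,0) → follower holds at (-2.000, -8.000, -47.000°)
step 3: Δleader=(-5.000, -15.000, 7.000°), disengaged; cmd=(0,0,0) → follower holds at (-2.000, -8.000, -47.000°)
step 4: Δleader=(14.000, 3.000, -34.000°), engaged; cmd=(21.000, 4.000, -67.000°) → follower=(19.000, -4.000, -114.000°)
step 5: Δleader=(-12.000, -8.000, -44.000°), engaged; cmd=(-18.000, -7.000, -87.000°) → follower=(1.000, -11.000, -201.000°)
step 6: Δleader=(-2.000, 20.000, -33.000°), disengaged; cmd=(0,0,0) → follower holds at (1.000, -11.000, -201.000°)

-17.000 1.000 40.000
-2.000 -8.000 -47.000
-2.000 -8.000 -47.000
-2.000 -8.000 -47.000
19.000 -4.000 -114.000
1.000 -11.000 -201.000
1.000 -11.000 -201.000


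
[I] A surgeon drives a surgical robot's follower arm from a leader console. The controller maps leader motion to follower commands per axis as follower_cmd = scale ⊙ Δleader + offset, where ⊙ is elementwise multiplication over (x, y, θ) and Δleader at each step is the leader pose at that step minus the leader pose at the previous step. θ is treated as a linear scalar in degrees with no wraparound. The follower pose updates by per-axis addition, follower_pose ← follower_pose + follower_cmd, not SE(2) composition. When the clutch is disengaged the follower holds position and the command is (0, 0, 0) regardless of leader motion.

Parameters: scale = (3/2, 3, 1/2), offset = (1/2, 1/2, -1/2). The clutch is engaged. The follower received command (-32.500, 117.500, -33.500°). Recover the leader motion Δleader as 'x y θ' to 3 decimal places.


axis x: (-32.500 − 1/2) / (3/2) = -22.000
axis y: (117.500 − 1/2) / (3) = 39.000
axis θ: (-33.500 − -1/2) / (1/2) = -66.000

-22.000 39.000 -66.000


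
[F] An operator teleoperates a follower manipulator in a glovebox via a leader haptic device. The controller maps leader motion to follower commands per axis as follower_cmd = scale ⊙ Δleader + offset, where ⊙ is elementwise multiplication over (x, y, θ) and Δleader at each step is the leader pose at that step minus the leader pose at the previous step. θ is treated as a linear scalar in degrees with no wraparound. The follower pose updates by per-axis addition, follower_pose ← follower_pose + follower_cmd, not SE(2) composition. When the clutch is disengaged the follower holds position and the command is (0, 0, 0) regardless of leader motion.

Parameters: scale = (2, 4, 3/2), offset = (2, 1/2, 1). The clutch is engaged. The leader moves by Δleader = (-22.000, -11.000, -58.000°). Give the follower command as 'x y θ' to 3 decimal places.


axis x: 2·-22.000 + 2 = -42.000
axis y: 4·-11.000 + 1/2 = -43.500
axis θ: 3/2·-58.000 + 1 = -86.000

-42.000 -43.500 -86.000


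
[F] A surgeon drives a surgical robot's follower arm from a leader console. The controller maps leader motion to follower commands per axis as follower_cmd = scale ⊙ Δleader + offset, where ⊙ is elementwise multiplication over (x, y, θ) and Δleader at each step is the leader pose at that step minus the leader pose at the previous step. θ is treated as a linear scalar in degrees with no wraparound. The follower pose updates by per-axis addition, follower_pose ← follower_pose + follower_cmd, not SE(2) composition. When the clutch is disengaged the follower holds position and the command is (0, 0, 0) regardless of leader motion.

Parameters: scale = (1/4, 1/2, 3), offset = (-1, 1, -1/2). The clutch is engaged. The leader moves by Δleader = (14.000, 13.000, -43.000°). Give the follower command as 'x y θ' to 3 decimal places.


axis x: 1/4·14.000 + -1 = 2.500
axis y: 1/2·13.000 + 1 = 7.500
axis θ: 3·-43.000 + -1/2 = -129.500

2.500 7.500 -129.500


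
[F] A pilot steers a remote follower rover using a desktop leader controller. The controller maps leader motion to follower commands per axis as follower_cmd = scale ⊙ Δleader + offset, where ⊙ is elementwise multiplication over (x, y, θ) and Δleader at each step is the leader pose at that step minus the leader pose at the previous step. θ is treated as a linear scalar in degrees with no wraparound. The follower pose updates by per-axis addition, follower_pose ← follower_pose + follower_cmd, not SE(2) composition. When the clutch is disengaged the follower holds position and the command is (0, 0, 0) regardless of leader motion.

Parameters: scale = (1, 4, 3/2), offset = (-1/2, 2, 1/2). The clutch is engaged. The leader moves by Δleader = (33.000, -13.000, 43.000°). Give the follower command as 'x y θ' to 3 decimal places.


32.500 -50.000 65.000

axis x: 1·33.000 + -1/2 = 32.500
axis y: 4·-13.000 + 2 = -50.000
axis θ: 3/2·43.000 + 1/2 = 65.000


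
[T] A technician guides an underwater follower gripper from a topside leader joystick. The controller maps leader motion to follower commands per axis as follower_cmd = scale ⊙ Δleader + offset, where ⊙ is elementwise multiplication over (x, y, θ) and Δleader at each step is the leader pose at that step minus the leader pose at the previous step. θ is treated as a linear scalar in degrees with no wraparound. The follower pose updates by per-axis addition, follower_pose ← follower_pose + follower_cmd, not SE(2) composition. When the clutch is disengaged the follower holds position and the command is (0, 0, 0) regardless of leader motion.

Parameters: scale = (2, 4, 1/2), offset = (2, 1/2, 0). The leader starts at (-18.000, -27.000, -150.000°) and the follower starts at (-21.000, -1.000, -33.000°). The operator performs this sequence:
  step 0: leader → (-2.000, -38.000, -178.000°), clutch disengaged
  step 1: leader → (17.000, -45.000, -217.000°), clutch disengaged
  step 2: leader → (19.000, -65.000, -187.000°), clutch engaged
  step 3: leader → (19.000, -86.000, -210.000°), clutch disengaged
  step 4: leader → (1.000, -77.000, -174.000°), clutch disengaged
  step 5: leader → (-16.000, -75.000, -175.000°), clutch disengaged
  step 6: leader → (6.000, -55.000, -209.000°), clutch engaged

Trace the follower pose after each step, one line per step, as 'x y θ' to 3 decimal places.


-21.000 -1.000 -33.000
-21.000 -1.000 -33.000
-15.000 -80.500 -18.000
-15.000 -80.500 -18.000
-15.000 -80.500 -18.000
-15.000 -80.500 -18.000
31.000 0.000 -35.000

step 0: Δleader=(16.000, -11.000, -28.000°), disengaged; cmd=(0,0,0) → follower holds at (-21.000, -1.000, -33.000°)
step 1: Δleader=(19.000, -7.000, -39.000°), disengaged; cmd=(0,0,0) → follower holds at (-21.000, -1.000, -33.000°)
step 2: Δleader=(2.000, -20.000, 30.000°), engaged; cmd=(6.000, -79.500, 15.000°) → follower=(-15.000, -80.500, -18.000°)
step 3: Δleader=(0.000, -21.000, -23.000°), disengaged; cmd=(0,0,0) → follower holds at (-15.000, -80.500, -18.000°)
step 4: Δleader=(-18.000, 9.000, 36.000°), disengaged; cmd=(0,0,0) → follower holds at (-15.000, -80.500, -18.000°)
step 5: Δleader=(-17.000, 2.000, -1.000°), disengaged; cmd=(0,0,0) → follower holds at (-15.000, -80.500, -18.000°)
step 6: Δleader=(22.000, 20.000, -34.000°), engaged; cmd=(46.000, 80.500, -17.000°) → follower=(31.000, 0.000, -35.000°)


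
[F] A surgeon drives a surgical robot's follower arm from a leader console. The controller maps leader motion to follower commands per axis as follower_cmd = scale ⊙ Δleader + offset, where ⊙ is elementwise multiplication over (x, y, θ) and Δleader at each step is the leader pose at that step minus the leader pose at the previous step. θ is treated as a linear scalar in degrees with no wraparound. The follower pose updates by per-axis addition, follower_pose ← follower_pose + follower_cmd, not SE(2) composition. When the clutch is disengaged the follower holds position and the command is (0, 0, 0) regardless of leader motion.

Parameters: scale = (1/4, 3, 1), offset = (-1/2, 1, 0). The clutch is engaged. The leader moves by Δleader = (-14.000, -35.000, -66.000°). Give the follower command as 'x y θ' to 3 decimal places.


-4.000 -104.000 -66.000

axis x: 1/4·-14.000 + -1/2 = -4.000
axis y: 3·-35.000 + 1 = -104.000
axis θ: 1·-66.000 + 0 = -66.000


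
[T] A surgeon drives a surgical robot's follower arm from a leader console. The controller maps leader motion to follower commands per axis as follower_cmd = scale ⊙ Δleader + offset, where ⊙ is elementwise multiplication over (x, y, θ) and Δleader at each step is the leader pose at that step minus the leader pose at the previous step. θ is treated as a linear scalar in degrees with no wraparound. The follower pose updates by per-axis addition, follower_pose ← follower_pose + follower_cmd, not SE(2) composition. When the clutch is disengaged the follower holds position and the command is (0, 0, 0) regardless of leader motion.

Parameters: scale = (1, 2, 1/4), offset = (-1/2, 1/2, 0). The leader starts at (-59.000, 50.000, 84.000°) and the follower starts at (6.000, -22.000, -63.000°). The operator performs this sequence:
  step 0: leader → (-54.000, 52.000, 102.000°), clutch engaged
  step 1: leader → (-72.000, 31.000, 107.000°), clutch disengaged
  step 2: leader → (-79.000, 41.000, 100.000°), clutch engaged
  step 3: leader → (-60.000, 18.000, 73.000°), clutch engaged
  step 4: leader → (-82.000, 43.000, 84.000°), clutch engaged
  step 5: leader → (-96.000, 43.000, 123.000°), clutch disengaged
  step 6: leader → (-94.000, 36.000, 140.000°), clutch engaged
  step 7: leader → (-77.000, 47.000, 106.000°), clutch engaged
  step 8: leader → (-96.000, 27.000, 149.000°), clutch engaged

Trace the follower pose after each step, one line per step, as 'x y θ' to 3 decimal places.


10.500 -17.500 -58.500
10.500 -17.500 -58.500
3.000 3.000 -60.250
21.500 -42.500 -67.000
-1.000 8.000 -64.250
-1.000 8.000 -64.250
0.500 -5.500 -60.000
17.000 17.000 -68.500
-2.500 -22.500 -57.750

step 0: Δleader=(5.000, 2.000, 18.000°), engaged; cmd=(4.500, 4.500, 4.500°) → follower=(10.500, -17.500, -58.500°)
step 1: Δleader=(-18.000, -21.000, 5.000°), disengaged; cmd=(0,0,0) → follower holds at (10.500, -17.500, -58.500°)
step 2: Δleader=(-7.000, 10.000, -7.000°), engaged; cmd=(-7.500, 20.500, -1.750°) → follower=(3.000, 3.000, -60.250°)
step 3: Δleader=(19.000, -23.000, -27.000°), engaged; cmd=(18.500, -45.500, -6.750°) → follower=(21.500, -42.500, -67.000°)
step 4: Δleader=(-22.000, 25.000, 11.000°), engaged; cmd=(-22.500, 50.500, 2.750°) → follower=(-1.000, 8.000, -64.250°)
step 5: Δleader=(-14.000, 0.000, 39.000°), disengaged; cmd=(0,0,0) → follower holds at (-1.000, 8.000, -64.250°)
step 6: Δleader=(2.000, -7.000, 17.000°), engaged; cmd=(1.500, -13.500, 4.250°) → follower=(0.500, -5.500, -60.000°)
step 7: Δleader=(17.000, 11.000, -34.000°), engaged; cmd=(16.500, 22.500, -8.500°) → follower=(17.000, 17.000, -68.500°)
step 8: Δleader=(-19.000, -20.000, 43.000°), engaged; cmd=(-19.500, -39.500, 10.750°) → follower=(-2.500, -22.500, -57.750°)


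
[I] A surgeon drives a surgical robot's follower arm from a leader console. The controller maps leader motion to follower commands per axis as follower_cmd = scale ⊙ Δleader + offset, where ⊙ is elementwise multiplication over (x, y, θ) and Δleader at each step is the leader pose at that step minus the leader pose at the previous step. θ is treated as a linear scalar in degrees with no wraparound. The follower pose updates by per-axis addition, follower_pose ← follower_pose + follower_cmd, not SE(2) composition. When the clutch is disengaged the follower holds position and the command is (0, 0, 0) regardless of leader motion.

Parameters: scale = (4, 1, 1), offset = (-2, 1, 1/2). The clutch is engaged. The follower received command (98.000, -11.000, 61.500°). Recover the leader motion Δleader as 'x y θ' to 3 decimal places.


25.000 -12.000 61.000

axis x: (98.000 − -2) / (4) = 25.000
axis y: (-11.000 − 1) / (1) = -12.000
axis θ: (61.500 − 1/2) / (1) = 61.000


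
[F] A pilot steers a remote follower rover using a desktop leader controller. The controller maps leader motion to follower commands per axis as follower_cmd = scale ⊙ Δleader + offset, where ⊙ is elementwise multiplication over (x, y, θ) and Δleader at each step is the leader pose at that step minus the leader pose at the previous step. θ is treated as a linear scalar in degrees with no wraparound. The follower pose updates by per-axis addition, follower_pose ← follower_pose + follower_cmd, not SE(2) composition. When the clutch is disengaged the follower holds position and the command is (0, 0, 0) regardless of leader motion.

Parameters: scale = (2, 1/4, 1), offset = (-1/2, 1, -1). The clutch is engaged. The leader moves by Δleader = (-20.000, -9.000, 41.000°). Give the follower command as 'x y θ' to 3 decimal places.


-40.500 -1.250 40.000

axis x: 2·-20.000 + -1/2 = -40.500
axis y: 1/4·-9.000 + 1 = -1.250
axis θ: 1·41.000 + -1 = 40.000


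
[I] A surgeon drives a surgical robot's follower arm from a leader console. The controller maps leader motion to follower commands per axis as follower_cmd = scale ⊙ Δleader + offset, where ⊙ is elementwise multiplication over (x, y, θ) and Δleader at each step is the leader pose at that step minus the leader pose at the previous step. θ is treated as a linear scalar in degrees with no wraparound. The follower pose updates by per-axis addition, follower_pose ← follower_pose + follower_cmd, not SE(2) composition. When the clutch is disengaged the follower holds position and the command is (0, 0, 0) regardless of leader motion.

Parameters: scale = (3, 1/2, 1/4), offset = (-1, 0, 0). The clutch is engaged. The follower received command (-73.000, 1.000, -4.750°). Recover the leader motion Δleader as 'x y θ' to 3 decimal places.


axis x: (-73.000 − -1) / (3) = -24.000
axis y: (1.000 − 0) / (1/2) = 2.000
axis θ: (-4.750 − 0) / (1/4) = -19.000

-24.000 2.000 -19.000


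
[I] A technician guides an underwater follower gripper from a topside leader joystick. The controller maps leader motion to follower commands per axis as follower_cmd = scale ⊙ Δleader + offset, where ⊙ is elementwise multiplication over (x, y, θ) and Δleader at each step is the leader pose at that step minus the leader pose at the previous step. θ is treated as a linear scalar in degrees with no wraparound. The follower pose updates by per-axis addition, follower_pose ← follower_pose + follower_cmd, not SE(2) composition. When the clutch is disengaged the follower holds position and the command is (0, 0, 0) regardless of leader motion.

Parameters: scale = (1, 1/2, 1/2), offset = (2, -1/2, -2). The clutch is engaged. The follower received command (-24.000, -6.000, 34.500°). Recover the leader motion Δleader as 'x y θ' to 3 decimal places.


axis x: (-24.000 − 2) / (1) = -26.000
axis y: (-6.000 − -1/2) / (1/2) = -11.000
axis θ: (34.500 − -2) / (1/2) = 73.000

-26.000 -11.000 73.000


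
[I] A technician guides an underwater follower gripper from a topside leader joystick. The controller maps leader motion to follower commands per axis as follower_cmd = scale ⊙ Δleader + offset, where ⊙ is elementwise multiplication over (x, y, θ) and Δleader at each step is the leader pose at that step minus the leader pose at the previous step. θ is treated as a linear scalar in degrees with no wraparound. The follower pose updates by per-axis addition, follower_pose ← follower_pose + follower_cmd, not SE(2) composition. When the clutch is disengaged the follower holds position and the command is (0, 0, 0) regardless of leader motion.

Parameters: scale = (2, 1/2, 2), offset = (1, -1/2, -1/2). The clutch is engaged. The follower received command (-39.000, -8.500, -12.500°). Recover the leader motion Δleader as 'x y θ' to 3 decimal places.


-20.000 -16.000 -6.000

axis x: (-39.000 − 1) / (2) = -20.000
axis y: (-8.500 − -1/2) / (1/2) = -16.000
axis θ: (-12.500 − -1/2) / (2) = -6.000


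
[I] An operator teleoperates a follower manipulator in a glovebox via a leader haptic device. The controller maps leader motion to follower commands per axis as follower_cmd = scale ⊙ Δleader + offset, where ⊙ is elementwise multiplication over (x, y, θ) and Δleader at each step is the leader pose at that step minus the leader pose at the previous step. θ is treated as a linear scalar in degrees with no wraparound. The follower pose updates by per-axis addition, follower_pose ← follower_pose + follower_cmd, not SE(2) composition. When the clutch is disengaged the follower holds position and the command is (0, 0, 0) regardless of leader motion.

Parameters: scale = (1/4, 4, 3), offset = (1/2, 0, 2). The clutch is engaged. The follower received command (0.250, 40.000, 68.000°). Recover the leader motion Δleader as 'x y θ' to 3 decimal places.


-1.000 10.000 22.000

axis x: (0.250 − 1/2) / (1/4) = -1.000
axis y: (40.000 − 0) / (4) = 10.000
axis θ: (68.000 − 2) / (3) = 22.000


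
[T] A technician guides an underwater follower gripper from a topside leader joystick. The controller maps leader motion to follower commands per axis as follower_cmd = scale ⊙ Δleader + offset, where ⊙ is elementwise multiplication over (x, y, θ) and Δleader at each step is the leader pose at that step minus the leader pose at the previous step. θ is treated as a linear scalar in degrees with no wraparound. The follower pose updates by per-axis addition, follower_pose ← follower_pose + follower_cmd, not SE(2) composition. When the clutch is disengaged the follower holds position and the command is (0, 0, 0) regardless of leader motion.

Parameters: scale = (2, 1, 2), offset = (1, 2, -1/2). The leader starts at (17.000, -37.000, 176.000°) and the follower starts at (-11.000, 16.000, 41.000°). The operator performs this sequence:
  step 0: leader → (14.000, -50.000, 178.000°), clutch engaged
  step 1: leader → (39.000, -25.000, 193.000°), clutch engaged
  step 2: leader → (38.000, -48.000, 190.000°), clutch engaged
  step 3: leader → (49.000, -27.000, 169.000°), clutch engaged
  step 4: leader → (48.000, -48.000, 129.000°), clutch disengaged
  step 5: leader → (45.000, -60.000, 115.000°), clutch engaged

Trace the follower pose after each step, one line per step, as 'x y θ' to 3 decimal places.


step 0: Δleader=(-3.000, -13.000, 2.000°), engaged; cmd=(-5.000, -11.000, 3.500°) → follower=(-16.000, 5.000, 44.500°)
step 1: Δleader=(25.000, 25.000, 15.000°), engaged; cmd=(51.000, 27.000, 29.500°) → follower=(35.000, 32.000, 74.000°)
step 2: Δleader=(-1.000, -23.000, -3.000°), engaged; cmd=(-1.000, -21.000, -6.500°) → follower=(34.000, 11.000, 67.500°)
step 3: Δleader=(11.000, 21.000, -21.000°), engaged; cmd=(23.000, 23.000, -42.500°) → follower=(57.000, 34.000, 25.000°)
step 4: Δleader=(-1.000, -21.000, -40.000°), disengaged; cmd=(0,0,0) → follower holds at (57.000, 34.000, 25.000°)
step 5: Δleader=(-3.000, -12.000, -14.000°), engaged; cmd=(-5.000, -10.000, -28.500°) → follower=(52.000, 24.000, -3.500°)

-16.000 5.000 44.500
35.000 32.000 74.000
34.000 11.000 67.500
57.000 34.000 25.000
57.000 34.000 25.000
52.000 24.000 -3.500


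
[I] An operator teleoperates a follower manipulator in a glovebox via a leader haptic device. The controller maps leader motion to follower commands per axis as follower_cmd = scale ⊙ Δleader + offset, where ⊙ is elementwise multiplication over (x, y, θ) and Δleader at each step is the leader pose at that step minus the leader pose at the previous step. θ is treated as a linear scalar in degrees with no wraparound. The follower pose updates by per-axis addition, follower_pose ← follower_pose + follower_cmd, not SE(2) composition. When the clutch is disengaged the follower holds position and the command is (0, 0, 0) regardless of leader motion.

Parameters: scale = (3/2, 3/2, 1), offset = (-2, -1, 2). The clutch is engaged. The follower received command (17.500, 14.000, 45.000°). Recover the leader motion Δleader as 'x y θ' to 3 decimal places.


axis x: (17.500 − -2) / (3/2) = 13.000
axis y: (14.000 − -1) / (3/2) = 10.000
axis θ: (45.000 − 2) / (1) = 43.000

13.000 10.000 43.000


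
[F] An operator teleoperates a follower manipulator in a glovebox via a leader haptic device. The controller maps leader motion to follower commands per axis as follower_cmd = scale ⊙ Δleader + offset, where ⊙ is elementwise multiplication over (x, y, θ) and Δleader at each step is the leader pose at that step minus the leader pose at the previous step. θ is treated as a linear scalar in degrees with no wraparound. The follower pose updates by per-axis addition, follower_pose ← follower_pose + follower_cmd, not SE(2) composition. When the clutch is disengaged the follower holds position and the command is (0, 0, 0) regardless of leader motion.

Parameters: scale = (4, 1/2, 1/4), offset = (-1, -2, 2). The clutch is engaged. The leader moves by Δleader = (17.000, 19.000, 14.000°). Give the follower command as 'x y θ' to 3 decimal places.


67.000 7.500 5.500

axis x: 4·17.000 + -1 = 67.000
axis y: 1/2·19.000 + -2 = 7.500
axis θ: 1/4·14.000 + 2 = 5.500


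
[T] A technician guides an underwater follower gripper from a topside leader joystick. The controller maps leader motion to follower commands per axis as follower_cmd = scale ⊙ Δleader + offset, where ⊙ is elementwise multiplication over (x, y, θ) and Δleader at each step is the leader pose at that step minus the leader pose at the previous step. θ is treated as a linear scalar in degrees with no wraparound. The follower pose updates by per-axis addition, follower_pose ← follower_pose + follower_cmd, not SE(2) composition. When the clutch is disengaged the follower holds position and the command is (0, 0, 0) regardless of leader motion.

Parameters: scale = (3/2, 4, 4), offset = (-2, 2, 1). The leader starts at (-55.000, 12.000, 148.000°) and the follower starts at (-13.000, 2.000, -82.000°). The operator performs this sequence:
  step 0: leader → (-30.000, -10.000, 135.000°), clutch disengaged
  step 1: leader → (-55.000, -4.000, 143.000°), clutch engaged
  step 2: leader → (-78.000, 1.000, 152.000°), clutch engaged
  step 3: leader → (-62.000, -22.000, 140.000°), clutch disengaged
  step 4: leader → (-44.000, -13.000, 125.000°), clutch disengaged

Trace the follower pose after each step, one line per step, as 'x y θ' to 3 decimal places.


step 0: Δleader=(25.000, -22.000, -13.000°), disengaged; cmd=(0,0,0) → follower holds at (-13.000, 2.000, -82.000°)
step 1: Δleader=(-25.000, 6.000, 8.000°), engaged; cmd=(-39.500, 26.000, 33.000°) → follower=(-52.500, 28.000, -49.000°)
step 2: Δleader=(-23.000, 5.000, 9.000°), engaged; cmd=(-36.500, 22.000, 37.000°) → follower=(-89.000, 50.000, -12.000°)
step 3: Δleader=(16.000, -23.000, -12.000°), disengaged; cmd=(0,0,0) → follower holds at (-89.000, 50.000, -12.000°)
step 4: Δleader=(18.000, 9.000, -15.000°), disengaged; cmd=(0,0,0) → follower holds at (-89.000, 50.000, -12.000°)

-13.000 2.000 -82.000
-52.500 28.000 -49.000
-89.000 50.000 -12.000
-89.000 50.000 -12.000
-89.000 50.000 -12.000


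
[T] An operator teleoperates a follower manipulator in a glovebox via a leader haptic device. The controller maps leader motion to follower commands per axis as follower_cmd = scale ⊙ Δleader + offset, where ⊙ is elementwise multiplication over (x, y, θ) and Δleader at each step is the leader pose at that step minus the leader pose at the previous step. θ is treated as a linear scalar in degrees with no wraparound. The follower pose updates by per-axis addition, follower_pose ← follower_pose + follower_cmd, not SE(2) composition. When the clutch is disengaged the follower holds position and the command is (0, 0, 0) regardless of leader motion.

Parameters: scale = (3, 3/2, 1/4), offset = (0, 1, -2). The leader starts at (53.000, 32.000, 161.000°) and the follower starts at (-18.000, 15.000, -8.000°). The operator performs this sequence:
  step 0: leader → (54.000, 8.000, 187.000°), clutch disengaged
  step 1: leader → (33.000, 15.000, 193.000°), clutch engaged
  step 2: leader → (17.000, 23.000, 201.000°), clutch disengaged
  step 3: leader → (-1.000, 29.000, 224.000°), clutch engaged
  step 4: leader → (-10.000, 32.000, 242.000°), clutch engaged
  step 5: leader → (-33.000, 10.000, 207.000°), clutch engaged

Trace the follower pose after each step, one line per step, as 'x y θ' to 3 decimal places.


step 0: Δleader=(1.000, -24.000, 26.000°), disengaged; cmd=(0,0,0) → follower holds at (-18.000, 15.000, -8.000°)
step 1: Δleader=(-21.000, 7.000, 6.000°), engaged; cmd=(-63.000, 11.500, -0.500°) → follower=(-81.000, 26.500, -8.500°)
step 2: Δleader=(-16.000, 8.000, 8.000°), disengaged; cmd=(0,0,0) → follower holds at (-81.000, 26.500, -8.500°)
step 3: Δleader=(-18.000, 6.000, 23.000°), engaged; cmd=(-54.000, 10.000, 3.750°) → follower=(-135.000, 36.500, -4.750°)
step 4: Δleader=(-9.000, 3.000, 18.000°), engaged; cmd=(-27.000, 5.500, 2.500°) → follower=(-162.000, 42.000, -2.250°)
step 5: Δleader=(-23.000, -22.000, -35.000°), engaged; cmd=(-69.000, -32.000, -10.750°) → follower=(-231.000, 10.000, -13.000°)

-18.000 15.000 -8.000
-81.000 26.500 -8.500
-81.000 26.500 -8.500
-135.000 36.500 -4.750
-162.000 42.000 -2.250
-231.000 10.000 -13.000


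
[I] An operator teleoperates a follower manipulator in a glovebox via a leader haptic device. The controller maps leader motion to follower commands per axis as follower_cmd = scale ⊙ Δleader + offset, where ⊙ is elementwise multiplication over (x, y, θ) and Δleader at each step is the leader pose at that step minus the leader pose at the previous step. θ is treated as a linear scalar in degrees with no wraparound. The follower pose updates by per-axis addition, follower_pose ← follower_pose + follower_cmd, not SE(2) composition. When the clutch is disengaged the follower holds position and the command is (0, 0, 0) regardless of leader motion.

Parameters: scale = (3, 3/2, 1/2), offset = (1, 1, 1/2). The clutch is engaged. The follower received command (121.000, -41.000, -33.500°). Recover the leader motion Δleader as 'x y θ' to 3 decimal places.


axis x: (121.000 − 1) / (3) = 40.000
axis y: (-41.000 − 1) / (3/2) = -28.000
axis θ: (-33.500 − 1/2) / (1/2) = -68.000

40.000 -28.000 -68.000


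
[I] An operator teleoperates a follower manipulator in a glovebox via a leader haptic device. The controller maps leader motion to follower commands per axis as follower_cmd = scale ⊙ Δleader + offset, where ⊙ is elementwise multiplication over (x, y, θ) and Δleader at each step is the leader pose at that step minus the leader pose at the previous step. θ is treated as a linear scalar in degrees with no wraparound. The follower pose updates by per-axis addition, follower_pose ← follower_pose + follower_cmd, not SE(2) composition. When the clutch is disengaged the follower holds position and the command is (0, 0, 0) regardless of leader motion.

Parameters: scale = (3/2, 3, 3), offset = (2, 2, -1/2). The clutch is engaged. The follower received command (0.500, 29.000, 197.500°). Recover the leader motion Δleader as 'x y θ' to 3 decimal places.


-1.000 9.000 66.000

axis x: (0.500 − 2) / (3/2) = -1.000
axis y: (29.000 − 2) / (3) = 9.000
axis θ: (197.500 − -1/2) / (3) = 66.000


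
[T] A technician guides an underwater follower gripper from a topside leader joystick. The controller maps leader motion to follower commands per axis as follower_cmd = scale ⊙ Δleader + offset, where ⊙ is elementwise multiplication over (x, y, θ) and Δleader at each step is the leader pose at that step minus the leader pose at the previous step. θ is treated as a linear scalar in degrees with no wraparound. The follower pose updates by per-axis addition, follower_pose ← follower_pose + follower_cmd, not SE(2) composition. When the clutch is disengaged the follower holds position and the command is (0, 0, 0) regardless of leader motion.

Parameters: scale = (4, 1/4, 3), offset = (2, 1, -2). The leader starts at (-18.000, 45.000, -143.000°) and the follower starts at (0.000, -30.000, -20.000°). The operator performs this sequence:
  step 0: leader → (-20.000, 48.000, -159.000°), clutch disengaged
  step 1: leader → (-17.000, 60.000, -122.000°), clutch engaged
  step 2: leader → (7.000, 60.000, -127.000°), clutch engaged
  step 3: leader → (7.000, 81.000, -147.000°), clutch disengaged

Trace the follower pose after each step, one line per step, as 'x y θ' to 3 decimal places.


0.000 -30.000 -20.000
14.000 -26.000 89.000
112.000 -25.000 72.000
112.000 -25.000 72.000

step 0: Δleader=(-2.000, 3.000, -16.000°), disengaged; cmd=(0,0,0) → follower holds at (0.000, -30.000, -20.000°)
step 1: Δleader=(3.000, 12.000, 37.000°), engaged; cmd=(14.000, 4.000, 109.000°) → follower=(14.000, -26.000, 89.000°)
step 2: Δleader=(24.000, 0.000, -5.000°), engaged; cmd=(98.000, 1.000, -17.000°) → follower=(112.000, -25.000, 72.000°)
step 3: Δleader=(0.000, 21.000, -20.000°), disengaged; cmd=(0,0,0) → follower holds at (112.000, -25.000, 72.000°)


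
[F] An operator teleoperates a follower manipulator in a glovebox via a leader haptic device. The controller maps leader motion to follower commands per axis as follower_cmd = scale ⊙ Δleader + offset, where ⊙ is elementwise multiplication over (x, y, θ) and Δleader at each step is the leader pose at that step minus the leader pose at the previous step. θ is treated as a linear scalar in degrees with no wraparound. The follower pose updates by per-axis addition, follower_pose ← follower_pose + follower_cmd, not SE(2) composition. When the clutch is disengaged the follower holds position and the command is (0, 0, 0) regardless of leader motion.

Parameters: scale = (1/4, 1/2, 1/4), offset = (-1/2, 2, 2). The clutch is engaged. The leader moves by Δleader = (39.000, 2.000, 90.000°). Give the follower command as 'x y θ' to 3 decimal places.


9.250 3.000 24.500

axis x: 1/4·39.000 + -1/2 = 9.250
axis y: 1/2·2.000 + 2 = 3.000
axis θ: 1/4·90.000 + 2 = 24.500


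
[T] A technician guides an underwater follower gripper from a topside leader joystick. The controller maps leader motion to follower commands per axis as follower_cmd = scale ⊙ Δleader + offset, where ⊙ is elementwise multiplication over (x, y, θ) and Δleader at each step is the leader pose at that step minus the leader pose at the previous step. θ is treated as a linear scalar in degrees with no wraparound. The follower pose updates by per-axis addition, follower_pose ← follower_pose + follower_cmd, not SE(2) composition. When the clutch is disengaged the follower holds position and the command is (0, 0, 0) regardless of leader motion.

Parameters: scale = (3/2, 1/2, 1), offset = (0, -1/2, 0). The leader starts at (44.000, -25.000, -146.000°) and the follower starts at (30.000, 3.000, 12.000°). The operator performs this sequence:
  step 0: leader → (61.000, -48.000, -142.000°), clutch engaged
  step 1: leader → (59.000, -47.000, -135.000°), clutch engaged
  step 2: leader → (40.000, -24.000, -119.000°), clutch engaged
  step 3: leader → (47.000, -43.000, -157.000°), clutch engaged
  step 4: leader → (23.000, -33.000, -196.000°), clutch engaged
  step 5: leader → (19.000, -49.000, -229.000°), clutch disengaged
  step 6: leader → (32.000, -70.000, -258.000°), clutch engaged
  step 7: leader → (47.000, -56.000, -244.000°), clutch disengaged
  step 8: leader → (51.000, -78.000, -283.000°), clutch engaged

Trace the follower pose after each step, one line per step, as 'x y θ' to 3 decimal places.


step 0: Δleader=(17.000, -23.000, 4.000°), engaged; cmd=(25.500, -12.000, 4.000°) → follower=(55.500, -9.000, 16.000°)
step 1: Δleader=(-2.000, 1.000, 7.000°), engaged; cmd=(-3.000, 0.000, 7.000°) → follower=(52.500, -9.000, 23.000°)
step 2: Δleader=(-19.000, 23.000, 16.000°), engaged; cmd=(-28.500, 11.000, 16.000°) → follower=(24.000, 2.000, 39.000°)
step 3: Δleader=(7.000, -19.000, -38.000°), engaged; cmd=(10.500, -10.000, -38.000°) → follower=(34.500, -8.000, 1.000°)
step 4: Δleader=(-24.000, 10.000, -39.000°), engaged; cmd=(-36.000, 4.500, -39.000°) → follower=(-1.500, -3.500, -38.000°)
step 5: Δleader=(-4.000, -16.000, -33.000°), disengaged; cmd=(0,0,0) → follower holds at (-1.500, -3.500, -38.000°)
step 6: Δleader=(13.000, -21.000, -29.000°), engaged; cmd=(19.500, -11.000, -29.000°) → follower=(18.000, -14.500, -67.000°)
step 7: Δleader=(15.000, 14.000, 14.000°), disengaged; cmd=(0,0,0) → follower holds at (18.000, -14.500, -67.000°)
step 8: Δleader=(4.000, -22.000, -39.000°), engaged; cmd=(6.000, -11.500, -39.000°) → follower=(24.000, -26.000, -106.000°)

55.500 -9.000 16.000
52.500 -9.000 23.000
24.000 2.000 39.000
34.500 -8.000 1.000
-1.500 -3.500 -38.000
-1.500 -3.500 -38.000
18.000 -14.500 -67.000
18.000 -14.500 -67.000
24.000 -26.000 -106.000


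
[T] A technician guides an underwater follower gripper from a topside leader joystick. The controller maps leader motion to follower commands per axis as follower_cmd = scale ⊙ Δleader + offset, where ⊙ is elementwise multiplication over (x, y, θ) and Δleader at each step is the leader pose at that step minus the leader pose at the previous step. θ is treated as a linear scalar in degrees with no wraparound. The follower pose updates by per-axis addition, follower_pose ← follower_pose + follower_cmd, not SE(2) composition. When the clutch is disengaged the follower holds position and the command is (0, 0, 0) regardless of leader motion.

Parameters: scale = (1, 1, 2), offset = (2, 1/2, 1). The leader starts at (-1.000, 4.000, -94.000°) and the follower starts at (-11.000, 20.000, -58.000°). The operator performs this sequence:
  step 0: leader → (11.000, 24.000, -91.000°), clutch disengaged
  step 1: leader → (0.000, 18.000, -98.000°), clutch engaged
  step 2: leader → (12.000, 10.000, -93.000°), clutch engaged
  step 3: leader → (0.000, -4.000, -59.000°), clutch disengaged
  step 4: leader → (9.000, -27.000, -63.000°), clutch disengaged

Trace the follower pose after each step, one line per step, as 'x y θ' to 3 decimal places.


step 0: Δleader=(12.000, 20.000, 3.000°), disengaged; cmd=(0,0,0) → follower holds at (-11.000, 20.000, -58.000°)
step 1: Δleader=(-11.000, -6.000, -7.000°), engaged; cmd=(-9.000, -5.500, -13.000°) → follower=(-20.000, 14.500, -71.000°)
step 2: Δleader=(12.000, -8.000, 5.000°), engaged; cmd=(14.000, -7.500, 11.000°) → follower=(-6.000, 7.000, -60.000°)
step 3: Δleader=(-12.000, -14.000, 34.000°), disengaged; cmd=(0,0,0) → follower holds at (-6.000, 7.000, -60.000°)
step 4: Δleader=(9.000, -23.000, -4.000°), disengaged; cmd=(0,0,0) → follower holds at (-6.000, 7.000, -60.000°)

-11.000 20.000 -58.000
-20.000 14.500 -71.000
-6.000 7.000 -60.000
-6.000 7.000 -60.000
-6.000 7.000 -60.000


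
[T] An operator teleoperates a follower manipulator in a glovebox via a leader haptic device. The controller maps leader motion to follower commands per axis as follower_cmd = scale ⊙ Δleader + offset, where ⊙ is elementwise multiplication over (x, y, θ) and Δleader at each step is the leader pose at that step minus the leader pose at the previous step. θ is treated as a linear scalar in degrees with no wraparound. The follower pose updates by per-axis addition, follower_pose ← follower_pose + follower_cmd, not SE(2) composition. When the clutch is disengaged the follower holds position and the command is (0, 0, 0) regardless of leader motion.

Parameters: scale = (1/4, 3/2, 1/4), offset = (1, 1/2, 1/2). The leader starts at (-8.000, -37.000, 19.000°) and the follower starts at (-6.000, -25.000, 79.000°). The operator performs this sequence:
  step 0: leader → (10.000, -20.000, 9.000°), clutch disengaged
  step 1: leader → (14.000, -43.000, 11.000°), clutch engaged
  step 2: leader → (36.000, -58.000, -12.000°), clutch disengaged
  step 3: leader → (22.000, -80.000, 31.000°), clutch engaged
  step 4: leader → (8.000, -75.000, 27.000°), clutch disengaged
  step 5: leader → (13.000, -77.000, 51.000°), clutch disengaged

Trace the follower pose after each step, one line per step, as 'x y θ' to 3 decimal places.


-6.000 -25.000 79.000
-4.000 -59.000 80.000
-4.000 -59.000 80.000
-6.500 -91.500 91.250
-6.500 -91.500 91.250
-6.500 -91.500 91.250

step 0: Δleader=(18.000, 17.000, -10.000°), disengaged; cmd=(0,0,0) → follower holds at (-6.000, -25.000, 79.000°)
step 1: Δleader=(4.000, -23.000, 2.000°), engaged; cmd=(2.000, -34.000, 1.000°) → follower=(-4.000, -59.000, 80.000°)
step 2: Δleader=(22.000, -15.000, -23.000°), disengaged; cmd=(0,0,0) → follower holds at (-4.000, -59.000, 80.000°)
step 3: Δleader=(-14.000, -22.000, 43.000°), engaged; cmd=(-2.500, -32.500, 11.250°) → follower=(-6.500, -91.500, 91.250°)
step 4: Δleader=(-14.000, 5.000, -4.000°), disengaged; cmd=(0,0,0) → follower holds at (-6.500, -91.500, 91.250°)
step 5: Δleader=(5.000, -2.000, 24.000°), disengaged; cmd=(0,0,0) → follower holds at (-6.500, -91.500, 91.250°)


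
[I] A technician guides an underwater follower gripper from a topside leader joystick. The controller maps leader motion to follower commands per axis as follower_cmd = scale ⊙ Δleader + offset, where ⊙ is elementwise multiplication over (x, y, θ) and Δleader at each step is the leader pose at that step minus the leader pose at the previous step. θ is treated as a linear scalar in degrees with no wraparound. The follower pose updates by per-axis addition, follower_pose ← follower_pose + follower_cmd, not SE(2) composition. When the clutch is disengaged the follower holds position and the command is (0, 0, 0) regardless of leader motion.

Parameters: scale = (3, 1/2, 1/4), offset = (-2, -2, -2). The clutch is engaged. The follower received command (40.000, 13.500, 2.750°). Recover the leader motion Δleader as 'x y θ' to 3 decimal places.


14.000 31.000 19.000

axis x: (40.000 − -2) / (3) = 14.000
axis y: (13.500 − -2) / (1/2) = 31.000
axis θ: (2.750 − -2) / (1/4) = 19.000


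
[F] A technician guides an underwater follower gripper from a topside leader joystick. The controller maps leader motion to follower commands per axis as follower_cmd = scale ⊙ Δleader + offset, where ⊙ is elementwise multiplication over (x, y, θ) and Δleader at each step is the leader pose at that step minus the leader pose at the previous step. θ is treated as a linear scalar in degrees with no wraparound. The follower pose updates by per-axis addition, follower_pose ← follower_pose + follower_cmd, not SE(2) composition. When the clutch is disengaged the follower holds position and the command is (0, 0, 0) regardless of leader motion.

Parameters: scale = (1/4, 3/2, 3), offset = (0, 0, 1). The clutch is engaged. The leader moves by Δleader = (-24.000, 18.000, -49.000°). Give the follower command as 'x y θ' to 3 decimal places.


-6.000 27.000 -146.000

axis x: 1/4·-24.000 + 0 = -6.000
axis y: 3/2·18.000 + 0 = 27.000
axis θ: 3·-49.000 + 1 = -146.000
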